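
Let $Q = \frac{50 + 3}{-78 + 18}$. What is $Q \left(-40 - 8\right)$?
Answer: $\frac{212}{5} \approx 42.4$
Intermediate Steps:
$Q = - \frac{53}{60}$ ($Q = \frac{53}{-60} = 53 \left(- \frac{1}{60}\right) = - \frac{53}{60} \approx -0.88333$)
$Q \left(-40 - 8\right) = - \frac{53 \left(-40 - 8\right)}{60} = \left(- \frac{53}{60}\right) \left(-48\right) = \frac{212}{5}$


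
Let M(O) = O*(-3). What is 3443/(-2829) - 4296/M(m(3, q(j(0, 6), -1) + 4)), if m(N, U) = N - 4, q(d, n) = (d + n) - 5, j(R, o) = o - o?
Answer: -4054571/2829 ≈ -1433.2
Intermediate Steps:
j(R, o) = 0
q(d, n) = -5 + d + n
m(N, U) = -4 + N
M(O) = -3*O
3443/(-2829) - 4296/M(m(3, q(j(0, 6), -1) + 4)) = 3443/(-2829) - 4296*(-1/(3*(-4 + 3))) = 3443*(-1/2829) - 4296/((-3*(-1))) = -3443/2829 - 4296/3 = -3443/2829 - 4296*1/3 = -3443/2829 - 1432 = -4054571/2829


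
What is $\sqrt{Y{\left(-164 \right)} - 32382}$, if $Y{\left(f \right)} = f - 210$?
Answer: $2 i \sqrt{8189} \approx 180.99 i$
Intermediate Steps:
$Y{\left(f \right)} = -210 + f$
$\sqrt{Y{\left(-164 \right)} - 32382} = \sqrt{\left(-210 - 164\right) - 32382} = \sqrt{-374 - 32382} = \sqrt{-32756} = 2 i \sqrt{8189}$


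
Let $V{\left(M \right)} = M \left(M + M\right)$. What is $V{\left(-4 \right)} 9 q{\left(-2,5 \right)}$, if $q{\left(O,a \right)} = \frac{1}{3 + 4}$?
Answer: $\frac{288}{7} \approx 41.143$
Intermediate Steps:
$q{\left(O,a \right)} = \frac{1}{7}$
$V{\left(M \right)} = 2 M^{2}$ ($V{\left(M \right)} = M 2 M = 2 M^{2}$)
$V{\left(-4 \right)} 9 q{\left(-2,5 \right)} = 2 \left(-4\right)^{2} \cdot 9 \cdot \frac{1}{7} = 2 \cdot 16 \cdot 9 \cdot \frac{1}{7} = 32 \cdot 9 \cdot \frac{1}{7} = 288 \cdot \frac{1}{7} = \frac{288}{7}$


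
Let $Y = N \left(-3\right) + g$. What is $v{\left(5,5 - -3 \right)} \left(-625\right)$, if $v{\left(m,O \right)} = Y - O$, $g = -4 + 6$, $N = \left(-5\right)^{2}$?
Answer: $50625$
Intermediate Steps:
$N = 25$
$g = 2$
$Y = -73$ ($Y = 25 \left(-3\right) + 2 = -75 + 2 = -73$)
$v{\left(m,O \right)} = -73 - O$
$v{\left(5,5 - -3 \right)} \left(-625\right) = \left(-73 - \left(5 - -3\right)\right) \left(-625\right) = \left(-73 - \left(5 + 3\right)\right) \left(-625\right) = \left(-73 - 8\right) \left(-625\right) = \left(-81\right) \left(-625\right) = 50625$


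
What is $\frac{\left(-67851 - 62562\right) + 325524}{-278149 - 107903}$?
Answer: $- \frac{65037}{128684} \approx -0.5054$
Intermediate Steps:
$\frac{\left(-67851 - 62562\right) + 325524}{-278149 - 107903} = \frac{\left(-67851 - 62562\right) + 325524}{-386052} = \left(-130413 + 325524\right) \left(- \frac{1}{386052}\right) = 195111 \left(- \frac{1}{386052}\right) = - \frac{65037}{128684}$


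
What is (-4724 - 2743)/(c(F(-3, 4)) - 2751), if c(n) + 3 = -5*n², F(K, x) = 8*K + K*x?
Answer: 131/162 ≈ 0.80864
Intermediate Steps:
c(n) = -3 - 5*n²
(-4724 - 2743)/(c(F(-3, 4)) - 2751) = (-4724 - 2743)/((-3 - 5*9*(8 + 4)²) - 2751) = -7467/((-3 - 5*(-3*12)²) - 2751) = -7467/((-3 - 5*(-36)²) - 2751) = -7467/((-3 - 5*1296) - 2751) = -7467/((-3 - 6480) - 2751) = -7467/(-6483 - 2751) = -7467/(-9234) = -7467*(-1/9234) = 131/162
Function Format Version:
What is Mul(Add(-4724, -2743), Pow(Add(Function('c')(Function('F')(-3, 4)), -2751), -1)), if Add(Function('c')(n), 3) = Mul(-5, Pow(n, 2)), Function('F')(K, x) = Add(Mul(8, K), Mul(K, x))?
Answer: Rational(131, 162) ≈ 0.80864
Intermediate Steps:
Function('c')(n) = Add(-3, Mul(-5, Pow(n, 2)))
Mul(Add(-4724, -2743), Pow(Add(Function('c')(Function('F')(-3, 4)), -2751), -1)) = Mul(Add(-4724, -2743), Pow(Add(Add(-3, Mul(-5, Pow(Mul(-3, Add(8, 4)), 2))), -2751), -1)) = Mul(-7467, Pow(Add(Add(-3, Mul(-5, Pow(Mul(-3, 12), 2))), -2751), -1)) = Mul(-7467, Pow(Add(Add(-3, Mul(-5, Pow(-36, 2))), -2751), -1)) = Mul(-7467, Pow(Add(Add(-3, Mul(-5, 1296)), -2751), -1)) = Mul(-7467, Pow(Add(Add(-3, -6480), -2751), -1)) = Mul(-7467, Pow(Add(-6483, -2751), -1)) = Mul(-7467, Pow(-9234, -1)) = Mul(-7467, Rational(-1, 9234)) = Rational(131, 162)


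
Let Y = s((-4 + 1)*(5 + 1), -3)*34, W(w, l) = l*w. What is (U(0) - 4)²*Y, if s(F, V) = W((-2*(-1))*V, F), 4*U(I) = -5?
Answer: 202419/2 ≈ 1.0121e+5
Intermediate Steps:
U(I) = -5/4 (U(I) = (¼)*(-5) = -5/4)
s(F, V) = 2*F*V (s(F, V) = F*((-2*(-1))*V) = F*(2*V) = 2*F*V)
Y = 3672 (Y = (2*((-4 + 1)*(5 + 1))*(-3))*34 = (2*(-3*6)*(-3))*34 = (2*(-18)*(-3))*34 = 108*34 = 3672)
(U(0) - 4)²*Y = (-5/4 - 4)²*3672 = (-21/4)²*3672 = (441/16)*3672 = 202419/2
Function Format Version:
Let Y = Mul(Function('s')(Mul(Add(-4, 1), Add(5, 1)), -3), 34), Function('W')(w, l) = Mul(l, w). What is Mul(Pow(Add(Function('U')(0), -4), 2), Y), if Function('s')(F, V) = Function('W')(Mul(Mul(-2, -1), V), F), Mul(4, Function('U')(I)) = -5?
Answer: Rational(202419, 2) ≈ 1.0121e+5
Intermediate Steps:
Function('U')(I) = Rational(-5, 4) (Function('U')(I) = Mul(Rational(1, 4), -5) = Rational(-5, 4))
Function('s')(F, V) = Mul(2, F, V) (Function('s')(F, V) = Mul(F, Mul(Mul(-2, -1), V)) = Mul(F, Mul(2, V)) = Mul(2, F, V))
Y = 3672 (Y = Mul(Mul(2, Mul(Add(-4, 1), Add(5, 1)), -3), 34) = Mul(Mul(2, Mul(-3, 6), -3), 34) = Mul(Mul(2, -18, -3), 34) = Mul(108, 34) = 3672)
Mul(Pow(Add(Function('U')(0), -4), 2), Y) = Mul(Pow(Add(Rational(-5, 4), -4), 2), 3672) = Mul(Pow(Rational(-21, 4), 2), 3672) = Mul(Rational(441, 16), 3672) = Rational(202419, 2)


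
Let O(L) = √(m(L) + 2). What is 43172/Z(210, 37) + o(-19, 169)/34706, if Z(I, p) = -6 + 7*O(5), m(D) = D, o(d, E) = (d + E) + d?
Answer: 8990004809/10654742 + 302204*√7/307 ≈ 3448.2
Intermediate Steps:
o(d, E) = E + 2*d (o(d, E) = (E + d) + d = E + 2*d)
O(L) = √(2 + L) (O(L) = √(L + 2) = √(2 + L))
Z(I, p) = -6 + 7*√7 (Z(I, p) = -6 + 7*√(2 + 5) = -6 + 7*√7)
43172/Z(210, 37) + o(-19, 169)/34706 = 43172/(-6 + 7*√7) + (169 + 2*(-19))/34706 = 43172/(-6 + 7*√7) + (169 - 38)*(1/34706) = 43172/(-6 + 7*√7) + 131*(1/34706) = 43172/(-6 + 7*√7) + 131/34706 = 131/34706 + 43172/(-6 + 7*√7)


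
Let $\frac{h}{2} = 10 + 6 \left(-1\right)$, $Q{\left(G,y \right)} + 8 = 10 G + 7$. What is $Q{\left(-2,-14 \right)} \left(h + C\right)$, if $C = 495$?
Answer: $-10563$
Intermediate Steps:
$Q{\left(G,y \right)} = -1 + 10 G$ ($Q{\left(G,y \right)} = -8 + \left(10 G + 7\right) = -8 + \left(7 + 10 G\right) = -1 + 10 G$)
$h = 8$ ($h = 2 \left(10 + 6 \left(-1\right)\right) = 2 \left(10 - 6\right) = 2 \cdot 4 = 8$)
$Q{\left(-2,-14 \right)} \left(h + C\right) = \left(-1 + 10 \left(-2\right)\right) \left(8 + 495\right) = \left(-1 - 20\right) 503 = \left(-21\right) 503 = -10563$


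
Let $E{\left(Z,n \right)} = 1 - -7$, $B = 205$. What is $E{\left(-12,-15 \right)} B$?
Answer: $1640$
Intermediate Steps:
$E{\left(Z,n \right)} = 8$ ($E{\left(Z,n \right)} = 1 + 7 = 8$)
$E{\left(-12,-15 \right)} B = 8 \cdot 205 = 1640$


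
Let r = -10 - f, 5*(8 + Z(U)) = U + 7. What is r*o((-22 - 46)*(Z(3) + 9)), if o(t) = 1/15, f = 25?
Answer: -7/3 ≈ -2.3333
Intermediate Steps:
Z(U) = -33/5 + U/5 (Z(U) = -8 + (U + 7)/5 = -8 + (7 + U)/5 = -8 + (7/5 + U/5) = -33/5 + U/5)
o(t) = 1/15
r = -35 (r = -10 - 1*25 = -10 - 25 = -35)
r*o((-22 - 46)*(Z(3) + 9)) = -35*1/15 = -7/3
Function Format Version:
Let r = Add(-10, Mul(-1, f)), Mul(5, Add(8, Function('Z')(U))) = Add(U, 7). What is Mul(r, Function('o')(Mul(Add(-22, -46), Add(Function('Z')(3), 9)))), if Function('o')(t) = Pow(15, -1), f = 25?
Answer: Rational(-7, 3) ≈ -2.3333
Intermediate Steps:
Function('Z')(U) = Add(Rational(-33, 5), Mul(Rational(1, 5), U)) (Function('Z')(U) = Add(-8, Mul(Rational(1, 5), Add(U, 7))) = Add(-8, Mul(Rational(1, 5), Add(7, U))) = Add(-8, Add(Rational(7, 5), Mul(Rational(1, 5), U))) = Add(Rational(-33, 5), Mul(Rational(1, 5), U)))
Function('o')(t) = Rational(1, 15)
r = -35 (r = Add(-10, Mul(-1, 25)) = Add(-10, -25) = -35)
Mul(r, Function('o')(Mul(Add(-22, -46), Add(Function('Z')(3), 9)))) = Mul(-35, Rational(1, 15)) = Rational(-7, 3)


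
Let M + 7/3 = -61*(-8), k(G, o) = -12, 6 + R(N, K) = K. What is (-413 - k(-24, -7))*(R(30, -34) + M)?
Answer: -536137/3 ≈ -1.7871e+5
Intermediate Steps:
R(N, K) = -6 + K
M = 1457/3 (M = -7/3 - 61*(-8) = -7/3 + 488 = 1457/3 ≈ 485.67)
(-413 - k(-24, -7))*(R(30, -34) + M) = (-413 - 1*(-12))*((-6 - 34) + 1457/3) = (-413 + 12)*(-40 + 1457/3) = -401*1337/3 = -536137/3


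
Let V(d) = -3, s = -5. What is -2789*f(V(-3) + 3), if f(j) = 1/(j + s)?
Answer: 2789/5 ≈ 557.80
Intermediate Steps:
f(j) = 1/(-5 + j) (f(j) = 1/(j - 5) = 1/(-5 + j))
-2789*f(V(-3) + 3) = -2789/(-5 + (-3 + 3)) = -2789/(-5 + 0) = -2789/(-5) = -2789*(-⅕) = 2789/5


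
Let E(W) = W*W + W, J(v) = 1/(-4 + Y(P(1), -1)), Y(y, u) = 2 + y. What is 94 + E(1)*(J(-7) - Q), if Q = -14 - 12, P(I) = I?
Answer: 144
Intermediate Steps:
J(v) = -1 (J(v) = 1/(-4 + (2 + 1)) = 1/(-4 + 3) = 1/(-1) = -1)
Q = -26
E(W) = W + W² (E(W) = W² + W = W + W²)
94 + E(1)*(J(-7) - Q) = 94 + (1*(1 + 1))*(-1 - 1*(-26)) = 94 + (1*2)*(-1 + 26) = 94 + 2*25 = 94 + 50 = 144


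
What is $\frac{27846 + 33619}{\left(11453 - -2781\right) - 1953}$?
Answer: $\frac{61465}{12281} \approx 5.0049$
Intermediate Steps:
$\frac{27846 + 33619}{\left(11453 - -2781\right) - 1953} = \frac{61465}{\left(11453 + 2781\right) - 1953} = \frac{61465}{14234 - 1953} = \frac{61465}{12281}$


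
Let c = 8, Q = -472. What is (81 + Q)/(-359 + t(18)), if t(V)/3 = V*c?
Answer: -391/73 ≈ -5.3562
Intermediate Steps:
t(V) = 24*V (t(V) = 3*(V*8) = 3*(8*V) = 24*V)
(81 + Q)/(-359 + t(18)) = (81 - 472)/(-359 + 24*18) = -391/(-359 + 432) = -391/73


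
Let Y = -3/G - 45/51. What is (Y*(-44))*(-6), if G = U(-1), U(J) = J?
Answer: 9504/17 ≈ 559.06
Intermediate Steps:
G = -1
Y = 36/17 (Y = -3/(-1) - 45/51 = -3*(-1) - 45*1/51 = 3 - 15/17 = 36/17 ≈ 2.1176)
(Y*(-44))*(-6) = ((36/17)*(-44))*(-6) = -1584/17*(-6) = 9504/17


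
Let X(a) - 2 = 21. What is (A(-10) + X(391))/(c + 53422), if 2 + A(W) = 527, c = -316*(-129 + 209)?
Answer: 274/14071 ≈ 0.019473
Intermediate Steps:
c = -25280 (c = -316*80 = -25280)
A(W) = 525 (A(W) = -2 + 527 = 525)
X(a) = 23 (X(a) = 2 + 21 = 23)
(A(-10) + X(391))/(c + 53422) = (525 + 23)/(-25280 + 53422) = 548/28142 = 548*(1/28142) = 274/14071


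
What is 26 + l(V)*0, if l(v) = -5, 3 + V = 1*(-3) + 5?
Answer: 26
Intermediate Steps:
V = -1 (V = -3 + (1*(-3) + 5) = -3 + (-3 + 5) = -3 + 2 = -1)
26 + l(V)*0 = 26 - 5*0 = 26 + 0 = 26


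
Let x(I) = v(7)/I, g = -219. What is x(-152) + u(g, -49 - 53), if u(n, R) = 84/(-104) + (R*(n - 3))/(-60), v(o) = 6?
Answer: -1868541/4940 ≈ -378.25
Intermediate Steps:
x(I) = 6/I
u(n, R) = -21/26 - R*(-3 + n)/60 (u(n, R) = 84*(-1/104) + (R*(-3 + n))*(-1/60) = -21/26 - R*(-3 + n)/60)
x(-152) + u(g, -49 - 53) = 6/(-152) + (-21/26 + (-49 - 53)/20 - 1/60*(-49 - 53)*(-219)) = 6*(-1/152) + (-21/26 + (1/20)*(-102) - 1/60*(-102)*(-219)) = -3/76 + (-21/26 - 51/10 - 3723/10) = -3/76 - 49167/130 = -1868541/4940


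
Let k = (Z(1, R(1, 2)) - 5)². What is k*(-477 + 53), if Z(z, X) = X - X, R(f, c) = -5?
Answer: -10600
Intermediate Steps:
Z(z, X) = 0
k = 25 (k = (0 - 5)² = (-5)² = 25)
k*(-477 + 53) = 25*(-477 + 53) = 25*(-424) = -10600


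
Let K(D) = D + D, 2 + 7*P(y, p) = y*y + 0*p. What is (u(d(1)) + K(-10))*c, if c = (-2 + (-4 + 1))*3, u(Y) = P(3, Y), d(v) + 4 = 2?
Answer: 285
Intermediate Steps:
d(v) = -2 (d(v) = -4 + 2 = -2)
P(y, p) = -2/7 + y²/7 (P(y, p) = -2/7 + (y*y + 0*p)/7 = -2/7 + (y² + 0)/7 = -2/7 + y²/7)
u(Y) = 1 (u(Y) = -2/7 + (⅐)*3² = -2/7 + (⅐)*9 = -2/7 + 9/7 = 1)
K(D) = 2*D
c = -15 (c = (-2 - 3)*3 = -5*3 = -15)
(u(d(1)) + K(-10))*c = (1 + 2*(-10))*(-15) = (1 - 20)*(-15) = -19*(-15) = 285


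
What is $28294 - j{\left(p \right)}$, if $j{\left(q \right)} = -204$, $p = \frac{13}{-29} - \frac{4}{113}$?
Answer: $28498$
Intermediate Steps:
$p = - \frac{1585}{3277}$ ($p = 13 \left(- \frac{1}{29}\right) - \frac{4}{113} = - \frac{13}{29} - \frac{4}{113} = - \frac{1585}{3277} \approx -0.48367$)
$28294 - j{\left(p \right)} = 28294 - -204 = 28294 + 204 = 28498$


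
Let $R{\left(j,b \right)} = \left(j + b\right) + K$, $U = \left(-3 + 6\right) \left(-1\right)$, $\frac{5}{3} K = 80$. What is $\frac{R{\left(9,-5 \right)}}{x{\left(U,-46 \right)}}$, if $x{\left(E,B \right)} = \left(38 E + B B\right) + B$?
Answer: $\frac{13}{489} \approx 0.026585$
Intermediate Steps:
$K = 48$ ($K = \frac{3}{5} \cdot 80 = 48$)
$U = -3$ ($U = 3 \left(-1\right) = -3$)
$x{\left(E,B \right)} = B + B^{2} + 38 E$ ($x{\left(E,B \right)} = \left(38 E + B^{2}\right) + B = \left(B^{2} + 38 E\right) + B = B + B^{2} + 38 E$)
$R{\left(j,b \right)} = 48 + b + j$ ($R{\left(j,b \right)} = \left(j + b\right) + 48 = \left(b + j\right) + 48 = 48 + b + j$)
$\frac{R{\left(9,-5 \right)}}{x{\left(U,-46 \right)}} = \frac{48 - 5 + 9}{-46 + \left(-46\right)^{2} + 38 \left(-3\right)} = \frac{52}{-46 + 2116 - 114} = \frac{52}{1956} = 52 \cdot \frac{1}{1956} = \frac{13}{489}$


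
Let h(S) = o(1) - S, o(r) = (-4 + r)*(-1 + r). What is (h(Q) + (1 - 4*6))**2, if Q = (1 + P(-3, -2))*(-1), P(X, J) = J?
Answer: 576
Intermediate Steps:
o(r) = (-1 + r)*(-4 + r)
Q = 1 (Q = (1 - 2)*(-1) = -1*(-1) = 1)
h(S) = -S (h(S) = (4 + 1**2 - 5*1) - S = (4 + 1 - 5) - S = 0 - S = -S)
(h(Q) + (1 - 4*6))**2 = (-1*1 + (1 - 4*6))**2 = (-1 + (1 - 24))**2 = (-1 - 23)**2 = (-24)**2 = 576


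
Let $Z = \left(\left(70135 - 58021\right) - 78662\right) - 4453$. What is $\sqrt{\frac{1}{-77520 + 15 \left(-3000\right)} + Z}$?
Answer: $\frac{i \sqrt{266451672418230}}{61260} \approx 266.46 i$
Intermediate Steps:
$Z = -71001$ ($Z = \left(12114 - 78662\right) - 4453 = -66548 - 4453 = -71001$)
$\sqrt{\frac{1}{-77520 + 15 \left(-3000\right)} + Z} = \sqrt{\frac{1}{-77520 + 15 \left(-3000\right)} - 71001} = \sqrt{\frac{1}{-77520 - 45000} - 71001} = \sqrt{\frac{1}{-122520} - 71001} = \sqrt{- \frac{1}{122520} - 71001} = \sqrt{- \frac{8699042521}{122520}} = \frac{i \sqrt{266451672418230}}{61260}$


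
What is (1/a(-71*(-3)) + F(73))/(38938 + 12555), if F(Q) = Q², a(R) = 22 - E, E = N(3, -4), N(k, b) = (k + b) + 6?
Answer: 90594/875381 ≈ 0.10349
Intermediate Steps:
N(k, b) = 6 + b + k (N(k, b) = (b + k) + 6 = 6 + b + k)
E = 5 (E = 6 - 4 + 3 = 5)
a(R) = 17 (a(R) = 22 - 1*5 = 22 - 5 = 17)
(1/a(-71*(-3)) + F(73))/(38938 + 12555) = (1/17 + 73²)/(38938 + 12555) = (1/17 + 5329)/51493 = (90594/17)*(1/51493) = 90594/875381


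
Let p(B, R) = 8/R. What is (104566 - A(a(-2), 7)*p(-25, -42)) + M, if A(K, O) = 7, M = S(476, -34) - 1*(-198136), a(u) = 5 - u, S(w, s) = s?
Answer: 908008/3 ≈ 3.0267e+5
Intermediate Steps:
M = 198102 (M = -34 - 1*(-198136) = -34 + 198136 = 198102)
(104566 - A(a(-2), 7)*p(-25, -42)) + M = (104566 - 7*8/(-42)) + 198102 = (104566 - 7*8*(-1/42)) + 198102 = (104566 - 7*(-4)/21) + 198102 = (104566 - 1*(-4/3)) + 198102 = (104566 + 4/3) + 198102 = 313702/3 + 198102 = 908008/3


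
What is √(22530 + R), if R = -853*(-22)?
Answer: 4*√2581 ≈ 203.21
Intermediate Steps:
R = 18766
√(22530 + R) = √(22530 + 18766) = √41296 = 4*√2581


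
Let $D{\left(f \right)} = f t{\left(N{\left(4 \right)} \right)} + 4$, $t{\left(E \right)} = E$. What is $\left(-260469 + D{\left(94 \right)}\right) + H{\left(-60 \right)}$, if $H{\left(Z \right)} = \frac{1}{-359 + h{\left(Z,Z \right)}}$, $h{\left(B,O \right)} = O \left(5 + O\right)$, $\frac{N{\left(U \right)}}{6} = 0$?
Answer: $- \frac{766027564}{2941} \approx -2.6047 \cdot 10^{5}$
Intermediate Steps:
$N{\left(U \right)} = 0$ ($N{\left(U \right)} = 6 \cdot 0 = 0$)
$H{\left(Z \right)} = \frac{1}{-359 + Z \left(5 + Z\right)}$
$D{\left(f \right)} = 4$ ($D{\left(f \right)} = f 0 + 4 = 0 + 4 = 4$)
$\left(-260469 + D{\left(94 \right)}\right) + H{\left(-60 \right)} = \left(-260469 + 4\right) + \frac{1}{-359 - 60 \left(5 - 60\right)} = -260465 + \frac{1}{-359 - -3300} = -260465 + \frac{1}{-359 + 3300} = -260465 + \frac{1}{2941} = - \frac{766027564}{2941}$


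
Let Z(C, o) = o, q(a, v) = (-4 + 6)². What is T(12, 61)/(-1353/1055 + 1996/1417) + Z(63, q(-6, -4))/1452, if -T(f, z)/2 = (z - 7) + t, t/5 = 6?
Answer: -91166927461/68454177 ≈ -1331.8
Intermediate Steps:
t = 30 (t = 5*6 = 30)
q(a, v) = 4 (q(a, v) = 2² = 4)
T(f, z) = -46 - 2*z (T(f, z) = -2*((z - 7) + 30) = -2*((-7 + z) + 30) = -2*(23 + z) = -46 - 2*z)
T(12, 61)/(-1353/1055 + 1996/1417) + Z(63, q(-6, -4))/1452 = (-46 - 2*61)/(-1353/1055 + 1996/1417) + 4/1452 = (-46 - 122)/(-1353*1/1055 + 1996*(1/1417)) + 4*(1/1452) = -168/(-1353/1055 + 1996/1417) + 1/363 = -168/188579/1494935 + 1/363 = -168*1494935/188579 + 1/363 = -251149080/188579 + 1/363 = -91166927461/68454177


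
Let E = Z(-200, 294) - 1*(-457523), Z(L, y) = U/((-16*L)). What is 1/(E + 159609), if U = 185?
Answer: 640/394964517 ≈ 1.6204e-6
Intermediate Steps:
Z(L, y) = -185/(16*L) (Z(L, y) = 185/((-16*L)) = 185*(-1/(16*L)) = -185/(16*L))
E = 292814757/640 (E = -185/16/(-200) - 1*(-457523) = -185/16*(-1/200) + 457523 = 37/640 + 457523 = 292814757/640 ≈ 4.5752e+5)
1/(E + 159609) = 1/(292814757/640 + 159609) = 1/(394964517/640) = 640/394964517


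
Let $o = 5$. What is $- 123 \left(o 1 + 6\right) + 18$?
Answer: $-1335$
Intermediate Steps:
$- 123 \left(o 1 + 6\right) + 18 = - 123 \left(5 \cdot 1 + 6\right) + 18 = - 123 \left(5 + 6\right) + 18 = \left(-123\right) 11 + 18 = -1353 + 18 = -1335$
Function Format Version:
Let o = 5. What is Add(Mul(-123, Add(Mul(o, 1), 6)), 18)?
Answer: -1335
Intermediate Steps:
Add(Mul(-123, Add(Mul(o, 1), 6)), 18) = Add(Mul(-123, Add(Mul(5, 1), 6)), 18) = Add(Mul(-123, Add(5, 6)), 18) = Add(Mul(-123, 11), 18) = Add(-1353, 18) = -1335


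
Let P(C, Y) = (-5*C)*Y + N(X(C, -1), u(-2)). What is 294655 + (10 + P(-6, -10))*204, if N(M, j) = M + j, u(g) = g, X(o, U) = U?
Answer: 234883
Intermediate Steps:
P(C, Y) = -3 - 5*C*Y (P(C, Y) = (-5*C)*Y + (-1 - 2) = -5*C*Y - 3 = -3 - 5*C*Y)
294655 + (10 + P(-6, -10))*204 = 294655 + (10 + (-3 - 5*(-6)*(-10)))*204 = 294655 + (10 + (-3 - 300))*204 = 294655 + (10 - 303)*204 = 294655 - 293*204 = 294655 - 59772 = 234883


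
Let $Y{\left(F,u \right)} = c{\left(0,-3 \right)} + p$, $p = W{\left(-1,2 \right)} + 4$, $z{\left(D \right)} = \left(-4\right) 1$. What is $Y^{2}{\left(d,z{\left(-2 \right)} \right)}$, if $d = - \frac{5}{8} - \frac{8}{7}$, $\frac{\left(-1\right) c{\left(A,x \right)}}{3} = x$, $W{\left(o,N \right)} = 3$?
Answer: $256$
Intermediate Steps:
$c{\left(A,x \right)} = - 3 x$
$z{\left(D \right)} = -4$
$p = 7$ ($p = 3 + 4 = 7$)
$d = - \frac{99}{56}$ ($d = \left(-5\right) \frac{1}{8} - \frac{8}{7} = - \frac{5}{8} - \frac{8}{7} = - \frac{99}{56} \approx -1.7679$)
$Y{\left(F,u \right)} = 16$ ($Y{\left(F,u \right)} = \left(-3\right) \left(-3\right) + 7 = 9 + 7 = 16$)
$Y^{2}{\left(d,z{\left(-2 \right)} \right)} = 16^{2} = 256$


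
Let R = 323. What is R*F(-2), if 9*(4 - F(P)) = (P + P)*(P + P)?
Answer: 6460/9 ≈ 717.78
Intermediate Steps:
F(P) = 4 - 4*P**2/9 (F(P) = 4 - (P + P)*(P + P)/9 = 4 - 2*P*2*P/9 = 4 - 4*P**2/9)
R*F(-2) = 323*(4 - 4/9*(-2)**2) = 323*(4 - 4/9*4) = 323*(4 - 16/9) = 323*(20/9) = 6460/9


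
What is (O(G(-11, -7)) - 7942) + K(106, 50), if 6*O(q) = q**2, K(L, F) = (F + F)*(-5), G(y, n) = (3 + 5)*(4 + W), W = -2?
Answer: -25198/3 ≈ -8399.3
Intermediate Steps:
G(y, n) = 16 (G(y, n) = (3 + 5)*(4 - 2) = 8*2 = 16)
K(L, F) = -10*F (K(L, F) = (2*F)*(-5) = -10*F)
O(q) = q**2/6
(O(G(-11, -7)) - 7942) + K(106, 50) = ((1/6)*16**2 - 7942) - 10*50 = ((1/6)*256 - 7942) - 500 = (128/3 - 7942) - 500 = -23698/3 - 500 = -25198/3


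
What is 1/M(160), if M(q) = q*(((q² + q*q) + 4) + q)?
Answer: 1/8218240 ≈ 1.2168e-7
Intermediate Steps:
M(q) = q*(4 + q + 2*q²) (M(q) = q*(((q² + q²) + 4) + q) = q*((2*q² + 4) + q) = q*((4 + 2*q²) + q) = q*(4 + q + 2*q²))
1/M(160) = 1/(160*(4 + 160 + 2*160²)) = 1/(160*(4 + 160 + 2*25600)) = 1/(160*(4 + 160 + 51200)) = 1/(160*51364) = 1/8218240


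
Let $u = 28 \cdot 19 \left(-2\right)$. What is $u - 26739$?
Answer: $-27803$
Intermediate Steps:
$u = -1064$ ($u = 532 \left(-2\right) = -1064$)
$u - 26739 = -1064 - 26739 = -27803$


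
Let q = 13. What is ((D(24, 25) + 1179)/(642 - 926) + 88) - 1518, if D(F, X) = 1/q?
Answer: -1323722/923 ≈ -1434.2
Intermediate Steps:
D(F, X) = 1/13
((D(24, 25) + 1179)/(642 - 926) + 88) - 1518 = ((1/13 + 1179)/(642 - 926) + 88) - 1518 = ((15328/13)/(-284) + 88) - 1518 = ((15328/13)*(-1/284) + 88) - 1518 = (-3832/923 + 88) - 1518 = 77392/923 - 1518 = -1323722/923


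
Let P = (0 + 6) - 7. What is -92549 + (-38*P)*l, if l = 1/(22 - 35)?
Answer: -1203175/13 ≈ -92552.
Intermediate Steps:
P = -1 (P = 6 - 7 = -1)
l = -1/13 (l = 1/(-13) = -1/13 ≈ -0.076923)
-92549 + (-38*P)*l = -92549 - 38*(-1)*(-1/13) = -92549 + 38*(-1/13) = -92549 - 38/13 = -1203175/13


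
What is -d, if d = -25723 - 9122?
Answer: 34845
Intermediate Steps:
d = -34845
-d = -1*(-34845) = 34845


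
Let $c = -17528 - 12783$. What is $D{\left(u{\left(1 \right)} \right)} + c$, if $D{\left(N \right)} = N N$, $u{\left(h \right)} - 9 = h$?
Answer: $-30211$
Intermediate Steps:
$u{\left(h \right)} = 9 + h$
$D{\left(N \right)} = N^{2}$
$c = -30311$ ($c = -17528 - 12783 = -30311$)
$D{\left(u{\left(1 \right)} \right)} + c = \left(9 + 1\right)^{2} - 30311 = 10^{2} - 30311 = 100 - 30311 = -30211$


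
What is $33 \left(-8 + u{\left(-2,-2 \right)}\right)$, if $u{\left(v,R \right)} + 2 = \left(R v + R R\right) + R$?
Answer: $-132$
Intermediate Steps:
$u{\left(v,R \right)} = -2 + R + R^{2} + R v$ ($u{\left(v,R \right)} = -2 + \left(\left(R v + R R\right) + R\right) = -2 + \left(\left(R v + R^{2}\right) + R\right) = -2 + \left(\left(R^{2} + R v\right) + R\right) = -2 + \left(R + R^{2} + R v\right) = -2 + R + R^{2} + R v$)
$33 \left(-8 + u{\left(-2,-2 \right)}\right) = 33 \left(-8 - -4\right) = 33 \left(-8 + \left(-2 - 2 + 4 + 4\right)\right) = 33 \left(-8 + 4\right) = 33 \left(-4\right) = -132$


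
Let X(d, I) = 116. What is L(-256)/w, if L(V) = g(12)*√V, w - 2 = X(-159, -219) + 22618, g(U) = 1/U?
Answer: I/17052 ≈ 5.8644e-5*I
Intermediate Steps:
w = 22736 (w = 2 + (116 + 22618) = 2 + 22734 = 22736)
L(V) = √V/12
L(-256)/w = (√(-256)/12)/22736 = ((16*I)/12)*(1/22736) = (4*I/3)*(1/22736) = I/17052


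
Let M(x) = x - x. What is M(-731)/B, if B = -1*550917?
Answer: 0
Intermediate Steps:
M(x) = 0
B = -550917
M(-731)/B = 0/(-550917) = 0*(-1/550917) = 0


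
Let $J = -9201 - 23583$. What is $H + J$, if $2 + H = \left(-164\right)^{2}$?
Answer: $-5890$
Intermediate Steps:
$J = -32784$ ($J = -9201 - 23583 = -32784$)
$H = 26894$ ($H = -2 + \left(-164\right)^{2} = -2 + 26896 = 26894$)
$H + J = 26894 - 32784 = -5890$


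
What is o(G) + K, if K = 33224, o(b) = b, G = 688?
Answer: 33912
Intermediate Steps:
o(G) + K = 688 + 33224 = 33912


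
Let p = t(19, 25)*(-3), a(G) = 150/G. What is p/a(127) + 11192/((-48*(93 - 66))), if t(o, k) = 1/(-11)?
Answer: -187219/22275 ≈ -8.4049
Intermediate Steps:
t(o, k) = -1/11
p = 3/11 (p = -1/11*(-3) = 3/11 ≈ 0.27273)
p/a(127) + 11192/((-48*(93 - 66))) = 3/(11*((150/127))) + 11192/((-48*(93 - 66))) = 3/(11*((150*(1/127)))) + 11192/((-48*27)) = 3/(11*(150/127)) + 11192/(-1296) = (3/11)*(127/150) + 11192*(-1/1296) = 127/550 - 1399/162 = -187219/22275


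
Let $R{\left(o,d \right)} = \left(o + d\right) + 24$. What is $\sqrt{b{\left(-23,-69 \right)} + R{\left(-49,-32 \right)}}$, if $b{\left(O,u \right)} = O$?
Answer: $4 i \sqrt{5} \approx 8.9443 i$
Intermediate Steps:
$R{\left(o,d \right)} = 24 + d + o$ ($R{\left(o,d \right)} = \left(d + o\right) + 24 = 24 + d + o$)
$\sqrt{b{\left(-23,-69 \right)} + R{\left(-49,-32 \right)}} = \sqrt{-23 - 57} = \sqrt{-80} = 4 i \sqrt{5}$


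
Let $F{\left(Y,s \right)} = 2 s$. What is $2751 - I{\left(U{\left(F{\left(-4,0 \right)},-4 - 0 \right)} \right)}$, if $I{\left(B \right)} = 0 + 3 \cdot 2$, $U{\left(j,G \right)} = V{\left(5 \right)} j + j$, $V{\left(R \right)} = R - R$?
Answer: $2745$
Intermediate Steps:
$V{\left(R \right)} = 0$
$U{\left(j,G \right)} = j$ ($U{\left(j,G \right)} = 0 j + j = 0 + j = j$)
$I{\left(B \right)} = 6$ ($I{\left(B \right)} = 0 + 6 = 6$)
$2751 - I{\left(U{\left(F{\left(-4,0 \right)},-4 - 0 \right)} \right)} = 2751 - 6 = 2745$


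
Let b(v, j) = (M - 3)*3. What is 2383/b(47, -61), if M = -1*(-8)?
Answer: 2383/15 ≈ 158.87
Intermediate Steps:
M = 8
b(v, j) = 15 (b(v, j) = (8 - 3)*3 = 5*3 = 15)
2383/b(47, -61) = 2383/15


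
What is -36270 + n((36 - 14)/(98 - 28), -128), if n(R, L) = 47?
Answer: -36223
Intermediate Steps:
-36270 + n((36 - 14)/(98 - 28), -128) = -36270 + 47 = -36223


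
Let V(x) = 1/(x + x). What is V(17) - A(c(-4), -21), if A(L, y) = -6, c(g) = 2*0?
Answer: 205/34 ≈ 6.0294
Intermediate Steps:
V(x) = 1/(2*x)
c(g) = 0
V(17) - A(c(-4), -21) = (½)/17 - 1*(-6) = (½)*(1/17) + 6 = 1/34 + 6 = 205/34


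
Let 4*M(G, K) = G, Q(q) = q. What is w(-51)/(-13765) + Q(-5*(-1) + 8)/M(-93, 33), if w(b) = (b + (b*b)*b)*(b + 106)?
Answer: 135610990/256029 ≈ 529.67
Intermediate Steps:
M(G, K) = G/4
w(b) = (106 + b)*(b + b³) (w(b) = (b + b²*b)*(106 + b) = (b + b³)*(106 + b) = (106 + b)*(b + b³))
w(-51)/(-13765) + Q(-5*(-1) + 8)/M(-93, 33) = -51*(106 - 51 + (-51)³ + 106*(-51)²)/(-13765) + (-5*(-1) + 8)/(((¼)*(-93))) = -51*(106 - 51 - 132651 + 106*2601)*(-1/13765) + (5 + 8)/(-93/4) = -51*(106 - 51 - 132651 + 275706)*(-1/13765) + 13*(-4/93) = -51*143110*(-1/13765) - 52/93 = -7298610*(-1/13765) - 52/93 = 1459722/2753 - 52/93 = 135610990/256029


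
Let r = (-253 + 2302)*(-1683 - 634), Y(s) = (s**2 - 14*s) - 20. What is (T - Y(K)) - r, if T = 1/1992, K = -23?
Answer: 9455430385/1992 ≈ 4.7467e+6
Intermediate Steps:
Y(s) = -20 + s**2 - 14*s
r = -4747533 (r = 2049*(-2317) = -4747533)
T = 1/1992 ≈ 0.00050201
(T - Y(K)) - r = (1/1992 - (-20 + (-23)**2 - 14*(-23))) - 1*(-4747533) = (1/1992 - (-20 + 529 + 322)) + 4747533 = (1/1992 - 1*831) + 4747533 = (1/1992 - 831) + 4747533 = -1655351/1992 + 4747533 = 9455430385/1992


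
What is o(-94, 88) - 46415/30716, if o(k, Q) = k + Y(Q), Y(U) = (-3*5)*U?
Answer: -43478839/30716 ≈ -1415.5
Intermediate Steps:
Y(U) = -15*U
o(k, Q) = k - 15*Q
o(-94, 88) - 46415/30716 = (-94 - 15*88) - 46415/30716 = (-94 - 1320) - 46415*1/30716 = -1414 - 46415/30716 = -43478839/30716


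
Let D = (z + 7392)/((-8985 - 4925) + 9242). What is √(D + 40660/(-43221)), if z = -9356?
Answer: I*√16332684123223/5604323 ≈ 0.72112*I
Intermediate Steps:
D = 491/1167 (D = (-9356 + 7392)/((-8985 - 4925) + 9242) = -1964/(-13910 + 9242) = -1964/(-4668) = -1964*(-1/4668) = 491/1167 ≈ 0.42074)
√(D + 40660/(-43221)) = √(491/1167 + 40660/(-43221)) = √(491/1167 + 40660*(-1/43221)) = √(491/1167 - 40660/43221) = √(-2914301/5604323) = I*√16332684123223/5604323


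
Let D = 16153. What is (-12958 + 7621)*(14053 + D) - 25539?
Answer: -161234961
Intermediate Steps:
(-12958 + 7621)*(14053 + D) - 25539 = (-12958 + 7621)*(14053 + 16153) - 25539 = -5337*30206 - 25539 = -161209422 - 25539 = -161234961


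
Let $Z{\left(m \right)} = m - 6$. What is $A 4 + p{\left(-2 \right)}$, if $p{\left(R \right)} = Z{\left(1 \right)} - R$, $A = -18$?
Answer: $-75$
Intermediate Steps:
$Z{\left(m \right)} = -6 + m$ ($Z{\left(m \right)} = m - 6 = -6 + m$)
$p{\left(R \right)} = -5 - R$ ($p{\left(R \right)} = \left(-6 + 1\right) - R = -5 - R$)
$A 4 + p{\left(-2 \right)} = \left(-18\right) 4 - 3 = -72 + \left(-5 + 2\right) = -72 - 3 = -75$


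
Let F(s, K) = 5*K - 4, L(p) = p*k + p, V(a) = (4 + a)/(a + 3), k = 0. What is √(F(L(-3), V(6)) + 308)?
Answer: √2786/3 ≈ 17.594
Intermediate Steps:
V(a) = (4 + a)/(3 + a)
L(p) = p (L(p) = p*0 + p = 0 + p = p)
F(s, K) = -4 + 5*K
√(F(L(-3), V(6)) + 308) = √((-4 + 5*((4 + 6)/(3 + 6))) + 308) = √((-4 + 5*(10/9)) + 308) = √((-4 + 50/9) + 308) = √(14/9 + 308) = √(2786/9) = √2786/3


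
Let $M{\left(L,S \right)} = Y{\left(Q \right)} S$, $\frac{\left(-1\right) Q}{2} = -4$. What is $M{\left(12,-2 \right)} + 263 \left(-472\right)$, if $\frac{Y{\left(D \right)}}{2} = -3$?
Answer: $-124124$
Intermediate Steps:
$Q = 8$ ($Q = \left(-2\right) \left(-4\right) = 8$)
$Y{\left(D \right)} = -6$ ($Y{\left(D \right)} = 2 \left(-3\right) = -6$)
$M{\left(L,S \right)} = - 6 S$
$M{\left(12,-2 \right)} + 263 \left(-472\right) = \left(-6\right) \left(-2\right) + 263 \left(-472\right) = 12 - 124136 = -124124$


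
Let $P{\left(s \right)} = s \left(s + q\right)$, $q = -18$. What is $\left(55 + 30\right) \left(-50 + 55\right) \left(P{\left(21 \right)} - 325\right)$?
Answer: $-111350$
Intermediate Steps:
$P{\left(s \right)} = s \left(-18 + s\right)$ ($P{\left(s \right)} = s \left(s - 18\right) = s \left(-18 + s\right)$)
$\left(55 + 30\right) \left(-50 + 55\right) \left(P{\left(21 \right)} - 325\right) = \left(55 + 30\right) \left(-50 + 55\right) \left(21 \left(-18 + 21\right) - 325\right) = 85 \cdot 5 \left(21 \cdot 3 - 325\right) = 425 \left(63 - 325\right) = 425 \left(-262\right) = -111350$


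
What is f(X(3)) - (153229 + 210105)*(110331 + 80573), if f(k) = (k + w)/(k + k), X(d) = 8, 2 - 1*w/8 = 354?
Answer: -138723828223/2 ≈ -6.9362e+10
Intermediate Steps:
w = -2816 (w = 16 - 8*354 = 16 - 2832 = -2816)
f(k) = (-2816 + k)/(2*k) (f(k) = (k - 2816)/(k + k) = (-2816 + k)/((2*k)) = (-2816 + k)*(1/(2*k)) = (-2816 + k)/(2*k))
f(X(3)) - (153229 + 210105)*(110331 + 80573) = (½)*(-2816 + 8)/8 - (153229 + 210105)*(110331 + 80573) = (½)*(⅛)*(-2808) - 363334*190904 = -351/2 - 1*69361913936 = -351/2 - 69361913936 = -138723828223/2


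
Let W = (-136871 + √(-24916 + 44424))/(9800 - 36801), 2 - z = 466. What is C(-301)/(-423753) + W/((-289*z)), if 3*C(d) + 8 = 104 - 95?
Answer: 170377764493/4602880636074864 - √4877/1810363048 ≈ 3.6977e-5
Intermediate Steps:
z = -464 (z = 2 - 1*466 = 2 - 466 = -464)
C(d) = ⅓ (C(d) = -8/3 + (104 - 95)/3 = -8/3 + (⅓)*9 = -8/3 + 3 = ⅓)
W = 136871/27001 - 2*√4877/27001 (W = (-136871 + √19508)/(-27001) = (-136871 + 2*√4877)*(-1/27001) = 136871/27001 - 2*√4877/27001 ≈ 5.0639)
C(-301)/(-423753) + W/((-289*z)) = (⅓)/(-423753) + (136871/27001 - 2*√4877/27001)/((-289*(-464))) = (⅓)*(-1/423753) + (136871/27001 - 2*√4877/27001)/134096 = -1/1271259 + (136871/27001 - 2*√4877/27001)*(1/134096) = -1/1271259 + (136871/3620726096 - √4877/1810363048) = 170377764493/4602880636074864 - √4877/1810363048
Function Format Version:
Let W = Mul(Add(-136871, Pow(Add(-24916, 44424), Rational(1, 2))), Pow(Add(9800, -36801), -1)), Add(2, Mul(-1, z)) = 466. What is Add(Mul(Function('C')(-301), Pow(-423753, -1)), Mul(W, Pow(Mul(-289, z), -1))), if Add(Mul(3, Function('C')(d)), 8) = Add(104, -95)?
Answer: Add(Rational(170377764493, 4602880636074864), Mul(Rational(-1, 1810363048), Pow(4877, Rational(1, 2)))) ≈ 3.6977e-5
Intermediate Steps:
z = -464 (z = Add(2, Mul(-1, 466)) = Add(2, -466) = -464)
Function('C')(d) = Rational(1, 3) (Function('C')(d) = Add(Rational(-8, 3), Mul(Rational(1, 3), Add(104, -95))) = Add(Rational(-8, 3), Mul(Rational(1, 3), 9)) = Add(Rational(-8, 3), 3) = Rational(1, 3))
W = Add(Rational(136871, 27001), Mul(Rational(-2, 27001), Pow(4877, Rational(1, 2)))) (W = Mul(Add(-136871, Pow(19508, Rational(1, 2))), Pow(-27001, -1)) = Mul(Add(-136871, Mul(2, Pow(4877, Rational(1, 2)))), Rational(-1, 27001)) = Add(Rational(136871, 27001), Mul(Rational(-2, 27001), Pow(4877, Rational(1, 2)))) ≈ 5.0639)
Add(Mul(Function('C')(-301), Pow(-423753, -1)), Mul(W, Pow(Mul(-289, z), -1))) = Add(Mul(Rational(1, 3), Pow(-423753, -1)), Mul(Add(Rational(136871, 27001), Mul(Rational(-2, 27001), Pow(4877, Rational(1, 2)))), Pow(Mul(-289, -464), -1))) = Add(Mul(Rational(1, 3), Rational(-1, 423753)), Mul(Add(Rational(136871, 27001), Mul(Rational(-2, 27001), Pow(4877, Rational(1, 2)))), Pow(134096, -1))) = Add(Rational(-1, 1271259), Mul(Add(Rational(136871, 27001), Mul(Rational(-2, 27001), Pow(4877, Rational(1, 2)))), Rational(1, 134096))) = Add(Rational(-1, 1271259), Add(Rational(136871, 3620726096), Mul(Rational(-1, 1810363048), Pow(4877, Rational(1, 2))))) = Add(Rational(170377764493, 4602880636074864), Mul(Rational(-1, 1810363048), Pow(4877, Rational(1, 2))))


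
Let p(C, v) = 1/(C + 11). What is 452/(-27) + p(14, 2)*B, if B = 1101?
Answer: 18427/675 ≈ 27.299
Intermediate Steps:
p(C, v) = 1/(11 + C)
452/(-27) + p(14, 2)*B = 452/(-27) + 1101/(11 + 14) = 452*(-1/27) + 1101/25 = -452/27 + (1/25)*1101 = -452/27 + 1101/25 = 18427/675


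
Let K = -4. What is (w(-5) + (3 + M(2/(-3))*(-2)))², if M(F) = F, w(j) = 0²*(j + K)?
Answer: 169/9 ≈ 18.778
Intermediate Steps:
w(j) = 0 (w(j) = 0²*(j - 4) = 0*(-4 + j) = 0)
(w(-5) + (3 + M(2/(-3))*(-2)))² = (0 + (3 + (2/(-3))*(-2)))² = (0 + (3 + (2*(-⅓))*(-2)))² = (0 + (3 - ⅔*(-2)))² = (0 + (3 + 4/3))² = (0 + 13/3)² = (13/3)² = 169/9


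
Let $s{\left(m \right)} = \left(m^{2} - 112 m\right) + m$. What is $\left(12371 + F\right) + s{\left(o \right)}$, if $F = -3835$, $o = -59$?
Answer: $18566$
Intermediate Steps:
$s{\left(m \right)} = m^{2} - 111 m$
$\left(12371 + F\right) + s{\left(o \right)} = \left(12371 - 3835\right) - 59 \left(-111 - 59\right) = 8536 - -10030 = 8536 + 10030 = 18566$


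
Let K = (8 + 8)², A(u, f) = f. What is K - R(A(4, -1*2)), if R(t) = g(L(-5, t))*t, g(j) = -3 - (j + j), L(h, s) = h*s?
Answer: 210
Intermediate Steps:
K = 256 (K = 16² = 256)
g(j) = -3 - 2*j
R(t) = t*(-3 + 10*t) (R(t) = (-3 - (-10)*t)*t = (-3 + 10*t)*t = t*(-3 + 10*t))
K - R(A(4, -1*2)) = 256 - (-1*2)*(-3 + 10*(-1*2)) = 256 - (-2)*(-3 + 10*(-2)) = 256 - (-2)*(-3 - 20) = 256 - (-2)*(-23) = 256 - 1*46 = 256 - 46 = 210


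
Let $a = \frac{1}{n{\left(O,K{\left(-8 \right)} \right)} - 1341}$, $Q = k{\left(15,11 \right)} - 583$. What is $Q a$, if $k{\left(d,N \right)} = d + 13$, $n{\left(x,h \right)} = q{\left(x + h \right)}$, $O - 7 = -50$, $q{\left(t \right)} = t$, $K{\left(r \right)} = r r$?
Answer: $\frac{37}{88} \approx 0.42045$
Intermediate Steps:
$K{\left(r \right)} = r^{2}$
$O = -43$ ($O = 7 - 50 = -43$)
$n{\left(x,h \right)} = h + x$ ($n{\left(x,h \right)} = x + h = h + x$)
$k{\left(d,N \right)} = 13 + d$
$Q = -555$ ($Q = \left(13 + 15\right) - 583 = 28 - 583 = -555$)
$a = - \frac{1}{1320}$ ($a = \frac{1}{\left(\left(-8\right)^{2} - 43\right) - 1341} = \frac{1}{\left(64 - 43\right) - 1341} = \frac{1}{21 - 1341} = \frac{1}{-1320} = - \frac{1}{1320} \approx -0.00075758$)
$Q a = \left(-555\right) \left(- \frac{1}{1320}\right) = \frac{37}{88}$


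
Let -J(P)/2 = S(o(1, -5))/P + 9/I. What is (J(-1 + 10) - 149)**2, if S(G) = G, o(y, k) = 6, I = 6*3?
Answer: 206116/9 ≈ 22902.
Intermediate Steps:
I = 18
J(P) = -1 - 12/P (J(P) = -2*(6/P + 9/18) = -2*(6/P + 9*(1/18)) = -2*(6/P + 1/2) = -2*(1/2 + 6/P) = -1 - 12/P)
(J(-1 + 10) - 149)**2 = ((-12 - (-1 + 10))/(-1 + 10) - 149)**2 = ((-12 - 1*9)/9 - 149)**2 = ((-12 - 9)/9 - 149)**2 = ((1/9)*(-21) - 149)**2 = (-7/3 - 149)**2 = (-454/3)**2 = 206116/9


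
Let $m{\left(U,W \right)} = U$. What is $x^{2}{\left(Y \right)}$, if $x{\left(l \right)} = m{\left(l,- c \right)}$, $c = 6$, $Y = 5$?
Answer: $25$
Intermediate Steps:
$x{\left(l \right)} = l$
$x^{2}{\left(Y \right)} = 5^{2} = 25$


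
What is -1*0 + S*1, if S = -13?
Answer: -13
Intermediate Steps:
-1*0 + S*1 = -1*0 - 13*1 = 0 - 13 = -13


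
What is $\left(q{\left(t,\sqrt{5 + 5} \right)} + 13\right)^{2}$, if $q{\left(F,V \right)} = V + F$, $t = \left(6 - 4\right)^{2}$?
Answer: $\left(17 + \sqrt{10}\right)^{2} \approx 406.52$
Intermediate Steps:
$t = 4$ ($t = 2^{2} = 4$)
$q{\left(F,V \right)} = F + V$
$\left(q{\left(t,\sqrt{5 + 5} \right)} + 13\right)^{2} = \left(\left(4 + \sqrt{5 + 5}\right) + 13\right)^{2} = \left(\left(4 + \sqrt{10}\right) + 13\right)^{2} = \left(17 + \sqrt{10}\right)^{2}$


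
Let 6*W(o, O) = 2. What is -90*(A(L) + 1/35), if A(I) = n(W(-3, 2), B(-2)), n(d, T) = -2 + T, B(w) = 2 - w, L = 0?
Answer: -1278/7 ≈ -182.57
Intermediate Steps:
W(o, O) = ⅓ (W(o, O) = (⅙)*2 = ⅓)
A(I) = 2 (A(I) = -2 + (2 - 1*(-2)) = -2 + (2 + 2) = -2 + 4 = 2)
-90*(A(L) + 1/35) = -90*(2 + 1/35) = -90*71/35 = -1278/7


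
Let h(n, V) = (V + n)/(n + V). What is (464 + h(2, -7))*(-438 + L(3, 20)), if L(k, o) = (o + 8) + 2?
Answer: -189720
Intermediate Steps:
L(k, o) = 10 + o (L(k, o) = (8 + o) + 2 = 10 + o)
h(n, V) = 1 (h(n, V) = (V + n)/(V + n) = 1)
(464 + h(2, -7))*(-438 + L(3, 20)) = (464 + 1)*(-438 + (10 + 20)) = 465*(-438 + 30) = 465*(-408) = -189720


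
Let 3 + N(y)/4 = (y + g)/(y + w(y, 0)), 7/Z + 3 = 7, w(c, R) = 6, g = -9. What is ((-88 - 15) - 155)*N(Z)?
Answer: 125904/31 ≈ 4061.4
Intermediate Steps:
Z = 7/4 (Z = 7/(-3 + 7) = 7/4 ≈ 1.7500)
N(y) = -12 + 4*(-9 + y)/(6 + y) (N(y) = -12 + 4*((y - 9)/(y + 6)) = -12 + 4*((-9 + y)/(6 + y)) = -12 + 4*(-9 + y)/(6 + y))
((-88 - 15) - 155)*N(Z) = ((-88 - 15) - 155)*(4*(-27 - 2*7/4)/(6 + 7/4)) = (-103 - 155)*(4*(-27 - 7/2)/(31/4)) = -1032*4*(-61)/(31*2) = -258*(-488/31) = 125904/31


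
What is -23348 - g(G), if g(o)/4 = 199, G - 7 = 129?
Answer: -24144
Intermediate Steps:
G = 136 (G = 7 + 129 = 136)
g(o) = 796 (g(o) = 4*199 = 796)
-23348 - g(G) = -23348 - 1*796 = -23348 - 796 = -24144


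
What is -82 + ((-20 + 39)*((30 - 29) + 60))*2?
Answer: 2236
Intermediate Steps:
-82 + ((-20 + 39)*((30 - 29) + 60))*2 = -82 + (19*(1 + 60))*2 = -82 + (19*61)*2 = -82 + 1159*2 = -82 + 2318 = 2236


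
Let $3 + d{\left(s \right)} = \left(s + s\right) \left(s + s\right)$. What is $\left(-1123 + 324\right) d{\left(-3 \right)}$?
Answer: $-26367$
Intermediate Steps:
$d{\left(s \right)} = -3 + 4 s^{2}$ ($d{\left(s \right)} = -3 + \left(s + s\right) \left(s + s\right) = -3 + 2 s 2 s = -3 + 4 s^{2}$)
$\left(-1123 + 324\right) d{\left(-3 \right)} = \left(-1123 + 324\right) \left(-3 + 4 \left(-3\right)^{2}\right) = - 799 \left(-3 + 4 \cdot 9\right) = - 799 \left(-3 + 36\right) = \left(-799\right) 33 = -26367$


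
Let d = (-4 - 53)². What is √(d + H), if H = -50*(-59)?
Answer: √6199 ≈ 78.734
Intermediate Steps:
d = 3249 (d = (-57)² = 3249)
H = 2950
√(d + H) = √(3249 + 2950) = √6199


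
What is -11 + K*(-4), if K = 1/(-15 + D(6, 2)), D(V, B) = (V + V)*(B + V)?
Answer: -895/81 ≈ -11.049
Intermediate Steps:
D(V, B) = 2*V*(B + V) (D(V, B) = (2*V)*(B + V) = 2*V*(B + V))
K = 1/81 (K = 1/(-15 + 2*6*(2 + 6)) = 1/(-15 + 2*6*8) = 1/(-15 + 96) = 1/81 ≈ 0.012346)
-11 + K*(-4) = -11 + (1/81)*(-4) = -11 - 4/81 = -895/81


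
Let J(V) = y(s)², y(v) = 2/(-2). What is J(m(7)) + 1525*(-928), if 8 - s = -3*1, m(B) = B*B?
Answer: -1415199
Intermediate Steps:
m(B) = B²
s = 11 (s = 8 - (-3) = 8 - 1*(-3) = 8 + 3 = 11)
y(v) = -1 (y(v) = 2*(-½) = -1)
J(V) = 1 (J(V) = (-1)² = 1)
J(m(7)) + 1525*(-928) = 1 + 1525*(-928) = 1 - 1415200 = -1415199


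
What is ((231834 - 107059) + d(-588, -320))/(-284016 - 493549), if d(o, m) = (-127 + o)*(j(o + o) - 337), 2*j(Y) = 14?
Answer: -72145/155513 ≈ -0.46392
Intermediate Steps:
j(Y) = 7 (j(Y) = (1/2)*14 = 7)
d(o, m) = 41910 - 330*o (d(o, m) = (-127 + o)*(7 - 337) = (-127 + o)*(-330) = 41910 - 330*o)
((231834 - 107059) + d(-588, -320))/(-284016 - 493549) = ((231834 - 107059) + (41910 - 330*(-588)))/(-284016 - 493549) = (124775 + (41910 + 194040))/(-777565) = (124775 + 235950)*(-1/777565) = 360725*(-1/777565) = -72145/155513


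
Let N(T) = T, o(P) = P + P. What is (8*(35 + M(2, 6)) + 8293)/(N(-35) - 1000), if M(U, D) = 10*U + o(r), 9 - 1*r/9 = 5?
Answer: -3103/345 ≈ -8.9942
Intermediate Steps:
r = 36 (r = 81 - 9*5 = 81 - 45 = 36)
o(P) = 2*P
M(U, D) = 72 + 10*U (M(U, D) = 10*U + 2*36 = 10*U + 72 = 72 + 10*U)
(8*(35 + M(2, 6)) + 8293)/(N(-35) - 1000) = (8*(35 + (72 + 10*2)) + 8293)/(-35 - 1000) = (8*(35 + (72 + 20)) + 8293)/(-1035) = (8*(35 + 92) + 8293)*(-1/1035) = (8*127 + 8293)*(-1/1035) = (1016 + 8293)*(-1/1035) = 9309*(-1/1035) = -3103/345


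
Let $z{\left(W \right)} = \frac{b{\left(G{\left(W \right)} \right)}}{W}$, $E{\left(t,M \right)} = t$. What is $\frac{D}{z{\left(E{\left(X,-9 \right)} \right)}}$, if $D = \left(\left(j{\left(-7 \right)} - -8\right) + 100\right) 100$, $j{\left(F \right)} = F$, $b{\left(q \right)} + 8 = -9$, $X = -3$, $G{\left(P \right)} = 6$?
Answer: $\frac{30300}{17} \approx 1782.4$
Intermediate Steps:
$b{\left(q \right)} = -17$ ($b{\left(q \right)} = -8 - 9 = -17$)
$z{\left(W \right)} = - \frac{17}{W}$
$D = 10100$ ($D = \left(\left(-7 - -8\right) + 100\right) 100 = \left(\left(-7 + 8\right) + 100\right) 100 = \left(1 + 100\right) 100 = 101 \cdot 100 = 10100$)
$\frac{D}{z{\left(E{\left(X,-9 \right)} \right)}} = \frac{10100}{\left(-17\right) \frac{1}{-3}} = \frac{10100}{\left(-17\right) \left(- \frac{1}{3}\right)} = \frac{10100}{\frac{17}{3}} = 10100 \cdot \frac{3}{17} = \frac{30300}{17}$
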